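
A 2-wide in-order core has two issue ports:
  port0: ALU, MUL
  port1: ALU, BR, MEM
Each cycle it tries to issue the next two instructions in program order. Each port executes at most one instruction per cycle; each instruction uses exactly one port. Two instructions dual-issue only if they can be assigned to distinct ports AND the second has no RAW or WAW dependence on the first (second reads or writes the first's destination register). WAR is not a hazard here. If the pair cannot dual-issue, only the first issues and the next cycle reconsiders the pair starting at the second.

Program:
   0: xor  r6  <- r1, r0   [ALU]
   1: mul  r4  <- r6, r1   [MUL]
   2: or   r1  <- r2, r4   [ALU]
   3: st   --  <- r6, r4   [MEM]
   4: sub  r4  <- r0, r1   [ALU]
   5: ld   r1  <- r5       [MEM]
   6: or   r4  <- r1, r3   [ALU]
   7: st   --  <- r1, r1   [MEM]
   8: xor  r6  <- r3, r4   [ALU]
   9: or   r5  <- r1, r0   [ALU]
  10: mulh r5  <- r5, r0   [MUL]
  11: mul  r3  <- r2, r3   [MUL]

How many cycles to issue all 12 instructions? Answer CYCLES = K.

#0 head=0: xor.ALU i0 RAW r6
#1 head=1: mul.MUL i1 RAW r4
#2 head=2: or.ALU/st.MEM i2+i3 2-wide
#3 head=4: sub.ALU/ld.MEM i4+i5 2-wide
#4 head=6: or.ALU/st.MEM i6+i7 2-wide
#5 head=8: xor.ALU/or.ALU i8+i9 2-wide
#6 head=10: mulh.MUL i10 no-port MUL/MUL
#7 head=11: mul.MUL i11 tail

CYCLES = 8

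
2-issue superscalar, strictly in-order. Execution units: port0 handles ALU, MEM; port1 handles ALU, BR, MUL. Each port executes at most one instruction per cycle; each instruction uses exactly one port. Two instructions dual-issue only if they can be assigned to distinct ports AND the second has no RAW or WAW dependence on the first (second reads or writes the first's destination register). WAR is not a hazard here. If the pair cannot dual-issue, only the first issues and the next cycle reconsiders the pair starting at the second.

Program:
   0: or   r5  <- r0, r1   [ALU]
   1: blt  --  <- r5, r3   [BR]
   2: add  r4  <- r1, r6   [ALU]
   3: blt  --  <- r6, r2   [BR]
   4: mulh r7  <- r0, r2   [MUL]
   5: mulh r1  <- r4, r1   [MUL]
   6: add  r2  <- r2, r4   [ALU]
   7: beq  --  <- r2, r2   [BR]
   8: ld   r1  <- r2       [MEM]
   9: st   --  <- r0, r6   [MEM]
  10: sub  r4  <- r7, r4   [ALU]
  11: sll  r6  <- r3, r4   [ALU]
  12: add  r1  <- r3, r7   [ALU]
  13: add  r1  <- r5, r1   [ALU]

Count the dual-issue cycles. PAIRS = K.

PAIRS = 5

0. or @i0  | RAW r5
1. blt+add @i1,i2  | 2-wide
2. blt @i3  | no-port BR/MUL
3. mulh @i4  | no-port MUL/MUL
4. mulh+add @i5,i6  | 2-wide
5. beq+ld @i7,i8  | 2-wide
6. st+sub @i9,i10  | 2-wide
7. sll+add @i11,i12  | 2-wide
8. add @i13  | tail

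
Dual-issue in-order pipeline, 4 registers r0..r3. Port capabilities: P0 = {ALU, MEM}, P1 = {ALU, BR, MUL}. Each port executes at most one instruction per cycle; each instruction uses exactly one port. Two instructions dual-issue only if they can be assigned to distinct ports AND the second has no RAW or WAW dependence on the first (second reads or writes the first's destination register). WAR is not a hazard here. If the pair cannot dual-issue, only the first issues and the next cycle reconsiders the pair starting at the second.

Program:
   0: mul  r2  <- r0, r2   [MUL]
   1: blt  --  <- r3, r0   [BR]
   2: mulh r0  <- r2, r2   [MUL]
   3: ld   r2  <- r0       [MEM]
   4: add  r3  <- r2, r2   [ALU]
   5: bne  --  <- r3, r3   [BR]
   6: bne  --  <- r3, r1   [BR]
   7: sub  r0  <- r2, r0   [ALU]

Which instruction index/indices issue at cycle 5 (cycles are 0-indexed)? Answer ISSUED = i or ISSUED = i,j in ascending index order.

t=0 i0:mul ; no-port MUL/BR
t=1 i1:blt ; no-port BR/MUL
t=2 i2:mulh ; RAW r0
t=3 i3:ld ; RAW r2
t=4 i4:add ; RAW r3
t=5 i5:bne ; no-port BR/BR
t=6 i6/i7:bne sub ; dual

ISSUED = 5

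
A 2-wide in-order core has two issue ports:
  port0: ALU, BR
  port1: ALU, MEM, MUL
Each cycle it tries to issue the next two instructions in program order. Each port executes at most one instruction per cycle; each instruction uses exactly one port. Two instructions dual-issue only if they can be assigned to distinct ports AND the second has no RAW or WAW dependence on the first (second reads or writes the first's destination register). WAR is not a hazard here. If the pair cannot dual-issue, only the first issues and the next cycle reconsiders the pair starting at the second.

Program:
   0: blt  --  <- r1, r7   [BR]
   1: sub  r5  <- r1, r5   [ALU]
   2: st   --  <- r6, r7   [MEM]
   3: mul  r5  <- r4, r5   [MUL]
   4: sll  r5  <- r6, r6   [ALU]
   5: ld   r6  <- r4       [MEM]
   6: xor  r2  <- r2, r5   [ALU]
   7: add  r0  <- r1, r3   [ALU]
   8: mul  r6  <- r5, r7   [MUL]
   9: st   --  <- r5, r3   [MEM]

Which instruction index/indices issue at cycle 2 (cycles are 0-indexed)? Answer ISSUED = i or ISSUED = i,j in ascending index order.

ISSUED = 3

  cy0 -> i0/i1 (blt+sub) 2-wide
  cy1 -> i2 (st) no-port MEM/MUL
  cy2 -> i3 (mul) WAW r5
  cy3 -> i4/i5 (sll+ld) 2-wide
  cy4 -> i6/i7 (xor+add) 2-wide
  cy5 -> i8 (mul) no-port MUL/MEM
  cy6 -> i9 (st) tail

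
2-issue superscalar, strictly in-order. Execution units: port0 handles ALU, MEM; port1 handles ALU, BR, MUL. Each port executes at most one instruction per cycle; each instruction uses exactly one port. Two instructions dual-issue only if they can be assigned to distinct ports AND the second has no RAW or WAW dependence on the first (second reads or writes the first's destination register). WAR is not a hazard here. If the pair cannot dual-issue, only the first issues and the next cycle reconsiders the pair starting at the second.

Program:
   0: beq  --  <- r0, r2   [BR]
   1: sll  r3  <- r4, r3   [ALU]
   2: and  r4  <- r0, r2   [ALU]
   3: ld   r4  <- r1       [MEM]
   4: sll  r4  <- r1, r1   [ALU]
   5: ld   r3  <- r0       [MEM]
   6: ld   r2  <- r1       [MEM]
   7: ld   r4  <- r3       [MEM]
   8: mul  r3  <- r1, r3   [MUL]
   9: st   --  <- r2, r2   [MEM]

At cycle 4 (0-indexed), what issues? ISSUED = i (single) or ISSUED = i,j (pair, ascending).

t=0 i0&i1:beq/sll ; dual
t=1 i2:and ; WAW r4
t=2 i3:ld ; WAW r4
t=3 i4&i5:sll/ld ; dual
t=4 i6:ld ; no-port MEM/MEM
t=5 i7&i8:ld/mul ; dual
t=6 i9:st ; tail

ISSUED = 6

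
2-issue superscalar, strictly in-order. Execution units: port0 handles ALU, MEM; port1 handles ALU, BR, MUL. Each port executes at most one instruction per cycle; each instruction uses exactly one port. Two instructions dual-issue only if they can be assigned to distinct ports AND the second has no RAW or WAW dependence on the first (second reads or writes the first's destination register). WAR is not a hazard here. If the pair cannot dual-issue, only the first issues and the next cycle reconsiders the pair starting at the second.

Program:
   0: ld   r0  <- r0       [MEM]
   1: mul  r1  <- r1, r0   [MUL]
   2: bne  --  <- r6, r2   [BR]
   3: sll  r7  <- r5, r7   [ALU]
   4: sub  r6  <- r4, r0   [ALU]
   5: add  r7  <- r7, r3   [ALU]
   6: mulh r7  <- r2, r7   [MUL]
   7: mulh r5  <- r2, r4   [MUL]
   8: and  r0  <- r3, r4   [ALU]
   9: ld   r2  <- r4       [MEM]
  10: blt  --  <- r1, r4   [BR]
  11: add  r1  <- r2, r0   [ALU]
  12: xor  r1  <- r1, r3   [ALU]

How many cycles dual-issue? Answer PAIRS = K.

PAIRS = 4

#0 head=0: ld.MEM i0 RAW r0
#1 head=1: mul.MUL i1 no-port MUL/BR
#2 head=2: bne.BR+sll.ALU i2+i3 pair
#3 head=4: sub.ALU+add.ALU i4+i5 pair
#4 head=6: mulh.MUL i6 no-port MUL/MUL
#5 head=7: mulh.MUL+and.ALU i7+i8 pair
#6 head=9: ld.MEM+blt.BR i9+i10 pair
#7 head=11: add.ALU i11 RAW+WAW r1
#8 head=12: xor.ALU i12 tail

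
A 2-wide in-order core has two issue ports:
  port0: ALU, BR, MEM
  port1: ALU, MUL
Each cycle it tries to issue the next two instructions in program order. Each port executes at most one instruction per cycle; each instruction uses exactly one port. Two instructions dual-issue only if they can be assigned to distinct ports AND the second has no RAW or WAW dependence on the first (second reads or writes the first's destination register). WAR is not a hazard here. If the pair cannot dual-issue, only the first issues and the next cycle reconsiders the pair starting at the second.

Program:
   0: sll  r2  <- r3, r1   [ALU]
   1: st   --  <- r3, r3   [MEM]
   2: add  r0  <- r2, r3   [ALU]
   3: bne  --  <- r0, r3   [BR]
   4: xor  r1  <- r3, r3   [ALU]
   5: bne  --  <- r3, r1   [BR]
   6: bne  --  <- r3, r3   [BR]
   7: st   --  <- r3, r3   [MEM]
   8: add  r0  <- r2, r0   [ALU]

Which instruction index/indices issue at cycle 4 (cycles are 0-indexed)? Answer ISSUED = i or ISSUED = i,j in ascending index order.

ISSUED = 6

#0 head=0: sll/st i0&i1 pair
#1 head=2: add i2 RAW r0
#2 head=3: bne/xor i3&i4 pair
#3 head=5: bne i5 no-port BR/BR
#4 head=6: bne i6 no-port BR/MEM
#5 head=7: st/add i7&i8 pair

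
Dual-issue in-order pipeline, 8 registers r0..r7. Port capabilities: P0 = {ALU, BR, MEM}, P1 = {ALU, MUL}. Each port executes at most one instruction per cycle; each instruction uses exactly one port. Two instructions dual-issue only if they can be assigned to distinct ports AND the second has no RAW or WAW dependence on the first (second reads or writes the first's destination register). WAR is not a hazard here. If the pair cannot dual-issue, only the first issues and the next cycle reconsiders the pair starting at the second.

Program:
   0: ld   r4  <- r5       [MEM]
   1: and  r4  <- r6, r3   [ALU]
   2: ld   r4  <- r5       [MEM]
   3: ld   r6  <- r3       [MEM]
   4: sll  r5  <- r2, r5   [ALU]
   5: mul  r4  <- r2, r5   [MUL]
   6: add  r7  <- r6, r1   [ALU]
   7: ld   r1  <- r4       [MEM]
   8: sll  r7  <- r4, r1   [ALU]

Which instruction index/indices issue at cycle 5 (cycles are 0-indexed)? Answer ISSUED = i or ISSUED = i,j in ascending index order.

0. ld @i0  | WAW r4
1. and @i1  | WAW r4
2. ld @i2  | no-port MEM/MEM
3. ld/sll @i3,i4  | dual
4. mul/add @i5,i6  | dual
5. ld @i7  | RAW r1
6. sll @i8  | tail

ISSUED = 7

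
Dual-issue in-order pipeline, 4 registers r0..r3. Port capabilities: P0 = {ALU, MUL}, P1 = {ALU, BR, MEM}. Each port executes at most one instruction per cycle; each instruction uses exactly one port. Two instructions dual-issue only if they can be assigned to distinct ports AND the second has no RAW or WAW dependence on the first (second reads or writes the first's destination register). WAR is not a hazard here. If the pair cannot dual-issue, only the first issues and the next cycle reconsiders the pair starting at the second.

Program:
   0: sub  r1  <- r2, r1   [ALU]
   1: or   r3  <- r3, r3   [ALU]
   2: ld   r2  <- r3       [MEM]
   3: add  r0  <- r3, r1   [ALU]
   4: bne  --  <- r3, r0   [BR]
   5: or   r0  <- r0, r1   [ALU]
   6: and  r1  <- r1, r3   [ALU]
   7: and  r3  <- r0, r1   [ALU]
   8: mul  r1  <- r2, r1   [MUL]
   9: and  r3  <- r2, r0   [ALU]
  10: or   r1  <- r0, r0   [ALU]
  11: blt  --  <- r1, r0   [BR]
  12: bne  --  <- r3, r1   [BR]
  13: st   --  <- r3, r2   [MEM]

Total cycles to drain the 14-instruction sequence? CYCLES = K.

[0] i0,i1  sub+or  -- pair
[1] i2,i3  ld+add  -- pair
[2] i4,i5  bne+or  -- pair
[3] i6  and  -- RAW r1
[4] i7,i8  and+mul  -- pair
[5] i9,i10  and+or  -- pair
[6] i11  blt  -- no-port BR/BR
[7] i12  bne  -- no-port BR/MEM
[8] i13  st  -- tail

CYCLES = 9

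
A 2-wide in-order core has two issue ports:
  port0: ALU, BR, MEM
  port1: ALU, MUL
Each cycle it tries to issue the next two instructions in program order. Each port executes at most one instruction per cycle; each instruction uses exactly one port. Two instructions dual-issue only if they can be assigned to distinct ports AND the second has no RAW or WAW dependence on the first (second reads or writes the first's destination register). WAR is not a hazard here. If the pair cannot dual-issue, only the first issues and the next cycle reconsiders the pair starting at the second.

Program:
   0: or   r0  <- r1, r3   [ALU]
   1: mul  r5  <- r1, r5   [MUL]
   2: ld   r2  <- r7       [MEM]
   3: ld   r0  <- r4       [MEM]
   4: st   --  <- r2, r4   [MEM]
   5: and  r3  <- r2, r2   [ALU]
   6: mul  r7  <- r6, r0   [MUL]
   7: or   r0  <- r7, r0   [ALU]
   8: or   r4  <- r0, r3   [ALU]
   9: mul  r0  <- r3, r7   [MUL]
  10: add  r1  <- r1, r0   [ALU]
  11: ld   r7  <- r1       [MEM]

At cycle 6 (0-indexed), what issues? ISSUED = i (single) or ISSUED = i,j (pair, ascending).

ISSUED = 8,9

0. or mul @i0/i1  | pair
1. ld @i2  | no-port MEM/MEM
2. ld @i3  | no-port MEM/MEM
3. st and @i4/i5  | pair
4. mul @i6  | RAW r7
5. or @i7  | RAW r0
6. or mul @i8/i9  | pair
7. add @i10  | RAW r1
8. ld @i11  | tail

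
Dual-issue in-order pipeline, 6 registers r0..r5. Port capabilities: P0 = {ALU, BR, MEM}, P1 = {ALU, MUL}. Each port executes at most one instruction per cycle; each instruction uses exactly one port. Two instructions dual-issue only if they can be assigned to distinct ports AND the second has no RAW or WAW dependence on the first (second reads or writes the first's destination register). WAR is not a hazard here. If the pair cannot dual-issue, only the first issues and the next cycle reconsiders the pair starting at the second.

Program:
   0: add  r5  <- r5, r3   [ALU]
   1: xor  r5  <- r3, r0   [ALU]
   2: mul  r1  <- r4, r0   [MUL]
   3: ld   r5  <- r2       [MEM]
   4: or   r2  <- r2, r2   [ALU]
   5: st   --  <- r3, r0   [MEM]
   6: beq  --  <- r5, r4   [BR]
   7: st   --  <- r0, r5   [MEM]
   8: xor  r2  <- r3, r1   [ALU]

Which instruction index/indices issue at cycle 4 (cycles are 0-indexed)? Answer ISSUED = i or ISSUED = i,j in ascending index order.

[0] i0  add  -- WAW r5
[1] i1/i2  xor+mul  -- dual
[2] i3/i4  ld+or  -- dual
[3] i5  st  -- no-port MEM/BR
[4] i6  beq  -- no-port BR/MEM
[5] i7/i8  st+xor  -- dual

ISSUED = 6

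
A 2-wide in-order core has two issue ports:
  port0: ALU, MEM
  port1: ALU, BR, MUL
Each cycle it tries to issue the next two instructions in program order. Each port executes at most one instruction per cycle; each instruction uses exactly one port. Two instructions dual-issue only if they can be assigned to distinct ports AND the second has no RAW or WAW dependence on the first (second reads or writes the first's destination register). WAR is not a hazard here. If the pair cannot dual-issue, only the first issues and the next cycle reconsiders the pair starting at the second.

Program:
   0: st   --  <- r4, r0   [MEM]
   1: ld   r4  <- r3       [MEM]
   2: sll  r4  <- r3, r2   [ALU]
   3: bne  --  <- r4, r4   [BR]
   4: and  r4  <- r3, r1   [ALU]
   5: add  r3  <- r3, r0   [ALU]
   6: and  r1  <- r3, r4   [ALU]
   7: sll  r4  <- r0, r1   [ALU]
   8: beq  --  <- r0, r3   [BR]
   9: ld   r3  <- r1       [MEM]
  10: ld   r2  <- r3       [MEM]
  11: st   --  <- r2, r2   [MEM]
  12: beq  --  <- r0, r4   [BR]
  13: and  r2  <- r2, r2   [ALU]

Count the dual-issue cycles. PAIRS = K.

#0 head=0: st i0 no-port MEM/MEM
#1 head=1: ld i1 WAW r4
#2 head=2: sll i2 RAW r4
#3 head=3: bne+and i3/i4 pair
#4 head=5: add i5 RAW r3
#5 head=6: and i6 RAW r1
#6 head=7: sll+beq i7/i8 pair
#7 head=9: ld i9 no-port MEM/MEM
#8 head=10: ld i10 no-port MEM/MEM
#9 head=11: st+beq i11/i12 pair
#10 head=13: and i13 tail

PAIRS = 3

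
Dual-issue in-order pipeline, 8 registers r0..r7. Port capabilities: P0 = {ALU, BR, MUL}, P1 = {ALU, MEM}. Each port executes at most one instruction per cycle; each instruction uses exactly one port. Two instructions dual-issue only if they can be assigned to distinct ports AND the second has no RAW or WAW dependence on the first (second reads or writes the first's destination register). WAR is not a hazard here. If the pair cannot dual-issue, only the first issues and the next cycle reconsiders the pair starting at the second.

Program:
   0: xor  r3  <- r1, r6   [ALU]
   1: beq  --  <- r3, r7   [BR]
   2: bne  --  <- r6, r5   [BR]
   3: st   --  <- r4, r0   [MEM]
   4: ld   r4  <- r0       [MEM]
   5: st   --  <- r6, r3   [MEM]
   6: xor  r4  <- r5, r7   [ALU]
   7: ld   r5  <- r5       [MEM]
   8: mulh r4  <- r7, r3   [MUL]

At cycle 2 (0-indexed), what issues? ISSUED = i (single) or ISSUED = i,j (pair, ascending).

ISSUED = 2,3

#0 head=0: xor.ALU i0 RAW r3
#1 head=1: beq.BR i1 no-port BR/BR
#2 head=2: bne.BR/st.MEM i2&i3 dual
#3 head=4: ld.MEM i4 no-port MEM/MEM
#4 head=5: st.MEM/xor.ALU i5&i6 dual
#5 head=7: ld.MEM/mulh.MUL i7&i8 dual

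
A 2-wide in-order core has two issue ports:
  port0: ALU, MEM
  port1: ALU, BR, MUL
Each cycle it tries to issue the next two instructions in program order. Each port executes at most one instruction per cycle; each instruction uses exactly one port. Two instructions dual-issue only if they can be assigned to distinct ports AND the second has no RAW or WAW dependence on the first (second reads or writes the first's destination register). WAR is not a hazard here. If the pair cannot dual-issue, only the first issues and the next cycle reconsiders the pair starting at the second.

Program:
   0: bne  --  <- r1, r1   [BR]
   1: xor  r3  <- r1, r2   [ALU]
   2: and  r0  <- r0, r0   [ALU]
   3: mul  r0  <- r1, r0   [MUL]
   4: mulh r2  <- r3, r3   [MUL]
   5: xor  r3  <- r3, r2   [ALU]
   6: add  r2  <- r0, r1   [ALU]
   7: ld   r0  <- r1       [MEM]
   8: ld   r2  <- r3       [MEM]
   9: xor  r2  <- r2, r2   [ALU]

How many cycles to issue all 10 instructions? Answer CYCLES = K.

CYCLES = 8

#0 head=0: bne/xor i0/i1 dual
#1 head=2: and i2 RAW+WAW r0
#2 head=3: mul i3 no-port MUL/MUL
#3 head=4: mulh i4 RAW r2
#4 head=5: xor/add i5/i6 dual
#5 head=7: ld i7 no-port MEM/MEM
#6 head=8: ld i8 RAW+WAW r2
#7 head=9: xor i9 tail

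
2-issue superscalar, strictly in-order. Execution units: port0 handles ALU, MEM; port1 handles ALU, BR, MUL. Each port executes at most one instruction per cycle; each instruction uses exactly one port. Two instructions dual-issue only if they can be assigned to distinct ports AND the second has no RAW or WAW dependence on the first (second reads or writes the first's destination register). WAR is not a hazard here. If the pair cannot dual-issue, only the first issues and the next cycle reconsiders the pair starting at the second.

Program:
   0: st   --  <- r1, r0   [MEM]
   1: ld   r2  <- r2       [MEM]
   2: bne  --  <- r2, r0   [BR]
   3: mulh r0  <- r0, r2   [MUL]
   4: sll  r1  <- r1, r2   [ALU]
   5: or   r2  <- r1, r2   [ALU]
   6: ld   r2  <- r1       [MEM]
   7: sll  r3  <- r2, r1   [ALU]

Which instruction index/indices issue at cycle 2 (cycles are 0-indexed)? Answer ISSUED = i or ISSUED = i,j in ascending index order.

ISSUED = 2

  cy0 -> i0 (st.MEM) no-port MEM/MEM
  cy1 -> i1 (ld.MEM) RAW r2
  cy2 -> i2 (bne.BR) no-port BR/MUL
  cy3 -> i3&i4 (mulh.MUL sll.ALU) dual
  cy4 -> i5 (or.ALU) WAW r2
  cy5 -> i6 (ld.MEM) RAW r2
  cy6 -> i7 (sll.ALU) tail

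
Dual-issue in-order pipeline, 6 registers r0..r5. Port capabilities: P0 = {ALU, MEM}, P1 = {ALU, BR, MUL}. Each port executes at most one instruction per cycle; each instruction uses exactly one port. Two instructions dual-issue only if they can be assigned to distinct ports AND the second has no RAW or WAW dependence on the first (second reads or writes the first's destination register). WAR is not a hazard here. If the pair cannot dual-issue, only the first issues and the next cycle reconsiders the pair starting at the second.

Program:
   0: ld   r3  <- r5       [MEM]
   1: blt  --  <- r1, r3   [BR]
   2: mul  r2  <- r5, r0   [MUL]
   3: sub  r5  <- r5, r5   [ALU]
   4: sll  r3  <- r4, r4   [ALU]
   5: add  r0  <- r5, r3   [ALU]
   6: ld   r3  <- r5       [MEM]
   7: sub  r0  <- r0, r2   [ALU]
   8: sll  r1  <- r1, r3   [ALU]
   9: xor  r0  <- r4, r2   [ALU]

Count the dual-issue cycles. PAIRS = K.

PAIRS = 3

  cy0 -> i0 (ld) RAW r3
  cy1 -> i1 (blt) no-port BR/MUL
  cy2 -> i2/i3 (mul/sub) dual
  cy3 -> i4 (sll) RAW r3
  cy4 -> i5/i6 (add/ld) dual
  cy5 -> i7/i8 (sub/sll) dual
  cy6 -> i9 (xor) tail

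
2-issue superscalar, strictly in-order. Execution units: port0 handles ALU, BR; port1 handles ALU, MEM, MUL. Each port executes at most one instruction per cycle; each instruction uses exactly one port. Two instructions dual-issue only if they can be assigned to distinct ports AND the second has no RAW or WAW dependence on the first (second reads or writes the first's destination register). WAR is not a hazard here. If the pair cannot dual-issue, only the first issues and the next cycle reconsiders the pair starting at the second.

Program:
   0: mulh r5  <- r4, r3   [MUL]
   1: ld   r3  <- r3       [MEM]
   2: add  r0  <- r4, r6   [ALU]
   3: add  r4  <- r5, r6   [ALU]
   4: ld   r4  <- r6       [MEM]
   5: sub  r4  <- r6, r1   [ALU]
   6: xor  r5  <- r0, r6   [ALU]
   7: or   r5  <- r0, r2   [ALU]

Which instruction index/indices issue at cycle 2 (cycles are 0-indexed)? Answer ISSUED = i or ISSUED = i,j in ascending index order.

#0 head=0: mulh.MUL i0 no-port MUL/MEM
#1 head=1: ld.MEM add.ALU i1&i2 2-wide
#2 head=3: add.ALU i3 WAW r4
#3 head=4: ld.MEM i4 WAW r4
#4 head=5: sub.ALU xor.ALU i5&i6 2-wide
#5 head=7: or.ALU i7 tail

ISSUED = 3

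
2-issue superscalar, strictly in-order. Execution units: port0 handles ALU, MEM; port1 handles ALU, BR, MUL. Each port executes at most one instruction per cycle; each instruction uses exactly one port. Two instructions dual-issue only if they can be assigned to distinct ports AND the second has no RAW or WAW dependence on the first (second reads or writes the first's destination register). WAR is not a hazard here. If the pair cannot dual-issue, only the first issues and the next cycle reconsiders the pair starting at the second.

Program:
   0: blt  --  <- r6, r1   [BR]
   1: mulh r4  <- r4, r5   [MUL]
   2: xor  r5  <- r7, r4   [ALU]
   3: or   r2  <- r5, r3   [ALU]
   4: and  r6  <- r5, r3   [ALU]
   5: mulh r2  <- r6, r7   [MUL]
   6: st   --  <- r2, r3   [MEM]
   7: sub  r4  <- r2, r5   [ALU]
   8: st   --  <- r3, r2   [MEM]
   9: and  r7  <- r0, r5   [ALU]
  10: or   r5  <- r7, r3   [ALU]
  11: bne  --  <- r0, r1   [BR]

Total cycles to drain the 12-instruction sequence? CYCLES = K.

0. blt.BR @i0  | no-port BR/MUL
1. mulh.MUL @i1  | RAW r4
2. xor.ALU @i2  | RAW r5
3. or.ALU+and.ALU @i3,i4  | dual
4. mulh.MUL @i5  | RAW r2
5. st.MEM+sub.ALU @i6,i7  | dual
6. st.MEM+and.ALU @i8,i9  | dual
7. or.ALU+bne.BR @i10,i11  | dual

CYCLES = 8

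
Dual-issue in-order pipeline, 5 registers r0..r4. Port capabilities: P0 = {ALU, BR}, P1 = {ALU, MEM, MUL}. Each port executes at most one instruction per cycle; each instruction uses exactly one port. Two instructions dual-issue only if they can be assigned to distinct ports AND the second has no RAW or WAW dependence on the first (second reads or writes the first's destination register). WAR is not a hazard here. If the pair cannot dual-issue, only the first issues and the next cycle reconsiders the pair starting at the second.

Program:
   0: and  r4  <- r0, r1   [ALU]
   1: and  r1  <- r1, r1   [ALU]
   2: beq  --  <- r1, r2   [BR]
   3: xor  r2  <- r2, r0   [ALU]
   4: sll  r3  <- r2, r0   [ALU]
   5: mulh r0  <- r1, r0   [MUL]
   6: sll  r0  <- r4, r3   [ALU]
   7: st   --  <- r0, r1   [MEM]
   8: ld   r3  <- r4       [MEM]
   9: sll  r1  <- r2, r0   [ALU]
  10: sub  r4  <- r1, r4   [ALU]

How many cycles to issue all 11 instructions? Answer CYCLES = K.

CYCLES = 7

t=0 i0/i1:and;and ; 2-wide
t=1 i2/i3:beq;xor ; 2-wide
t=2 i4/i5:sll;mulh ; 2-wide
t=3 i6:sll ; RAW r0
t=4 i7:st ; no-port MEM/MEM
t=5 i8/i9:ld;sll ; 2-wide
t=6 i10:sub ; tail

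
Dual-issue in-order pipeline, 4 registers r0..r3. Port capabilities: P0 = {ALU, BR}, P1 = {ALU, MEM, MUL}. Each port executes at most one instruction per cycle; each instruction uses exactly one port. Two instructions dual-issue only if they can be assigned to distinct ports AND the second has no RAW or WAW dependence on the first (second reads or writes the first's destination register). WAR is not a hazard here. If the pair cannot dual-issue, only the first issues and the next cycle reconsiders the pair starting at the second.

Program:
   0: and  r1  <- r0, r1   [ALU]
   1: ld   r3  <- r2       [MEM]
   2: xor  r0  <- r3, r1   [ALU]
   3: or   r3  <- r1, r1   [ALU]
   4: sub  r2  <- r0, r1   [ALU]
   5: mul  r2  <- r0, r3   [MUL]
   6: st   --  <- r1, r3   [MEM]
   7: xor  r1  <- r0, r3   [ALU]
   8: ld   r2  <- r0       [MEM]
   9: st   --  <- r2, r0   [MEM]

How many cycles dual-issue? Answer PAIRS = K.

c0: i0+i1 and.ALU ld.MEM  dual
c1: i2+i3 xor.ALU or.ALU  dual
c2: i4 sub.ALU  WAW r2
c3: i5 mul.MUL  no-port MUL/MEM
c4: i6+i7 st.MEM xor.ALU  dual
c5: i8 ld.MEM  no-port MEM/MEM
c6: i9 st.MEM  tail

PAIRS = 3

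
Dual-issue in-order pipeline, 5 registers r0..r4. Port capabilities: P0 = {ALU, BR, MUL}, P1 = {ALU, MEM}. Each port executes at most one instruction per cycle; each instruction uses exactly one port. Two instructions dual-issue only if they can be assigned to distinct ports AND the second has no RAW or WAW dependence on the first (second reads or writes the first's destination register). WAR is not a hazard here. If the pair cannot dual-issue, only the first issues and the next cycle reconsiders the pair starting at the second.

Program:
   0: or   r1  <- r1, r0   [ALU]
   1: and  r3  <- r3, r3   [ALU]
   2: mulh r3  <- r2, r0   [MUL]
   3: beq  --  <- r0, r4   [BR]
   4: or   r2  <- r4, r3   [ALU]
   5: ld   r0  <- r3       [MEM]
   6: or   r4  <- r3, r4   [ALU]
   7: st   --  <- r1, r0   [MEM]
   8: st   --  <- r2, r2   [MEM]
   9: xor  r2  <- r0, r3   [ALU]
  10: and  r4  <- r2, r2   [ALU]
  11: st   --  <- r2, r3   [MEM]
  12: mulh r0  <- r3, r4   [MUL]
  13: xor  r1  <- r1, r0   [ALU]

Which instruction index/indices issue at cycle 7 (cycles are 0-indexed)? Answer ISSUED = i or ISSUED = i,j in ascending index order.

ISSUED = 12

#0 head=0: or.ALU;and.ALU i0&i1 dual
#1 head=2: mulh.MUL i2 no-port MUL/BR
#2 head=3: beq.BR;or.ALU i3&i4 dual
#3 head=5: ld.MEM;or.ALU i5&i6 dual
#4 head=7: st.MEM i7 no-port MEM/MEM
#5 head=8: st.MEM;xor.ALU i8&i9 dual
#6 head=10: and.ALU;st.MEM i10&i11 dual
#7 head=12: mulh.MUL i12 RAW r0
#8 head=13: xor.ALU i13 tail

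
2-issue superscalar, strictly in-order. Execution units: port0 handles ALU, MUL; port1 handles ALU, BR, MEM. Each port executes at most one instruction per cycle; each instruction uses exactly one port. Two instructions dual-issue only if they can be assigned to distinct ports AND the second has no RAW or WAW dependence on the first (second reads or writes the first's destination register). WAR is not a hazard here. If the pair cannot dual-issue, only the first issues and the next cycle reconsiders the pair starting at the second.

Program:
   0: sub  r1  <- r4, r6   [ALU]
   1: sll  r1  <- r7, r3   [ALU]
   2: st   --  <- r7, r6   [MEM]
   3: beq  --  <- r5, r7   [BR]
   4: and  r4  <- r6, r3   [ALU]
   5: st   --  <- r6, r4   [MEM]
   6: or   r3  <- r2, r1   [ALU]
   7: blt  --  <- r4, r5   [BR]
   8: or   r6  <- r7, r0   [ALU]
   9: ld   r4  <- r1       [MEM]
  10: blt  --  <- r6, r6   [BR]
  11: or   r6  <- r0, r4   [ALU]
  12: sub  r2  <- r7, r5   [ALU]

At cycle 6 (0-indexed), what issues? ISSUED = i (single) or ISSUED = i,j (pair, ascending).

ISSUED = 10,11

  cy0 -> i0 (sub) WAW r1
  cy1 -> i1&i2 (sll+st) 2-wide
  cy2 -> i3&i4 (beq+and) 2-wide
  cy3 -> i5&i6 (st+or) 2-wide
  cy4 -> i7&i8 (blt+or) 2-wide
  cy5 -> i9 (ld) no-port MEM/BR
  cy6 -> i10&i11 (blt+or) 2-wide
  cy7 -> i12 (sub) tail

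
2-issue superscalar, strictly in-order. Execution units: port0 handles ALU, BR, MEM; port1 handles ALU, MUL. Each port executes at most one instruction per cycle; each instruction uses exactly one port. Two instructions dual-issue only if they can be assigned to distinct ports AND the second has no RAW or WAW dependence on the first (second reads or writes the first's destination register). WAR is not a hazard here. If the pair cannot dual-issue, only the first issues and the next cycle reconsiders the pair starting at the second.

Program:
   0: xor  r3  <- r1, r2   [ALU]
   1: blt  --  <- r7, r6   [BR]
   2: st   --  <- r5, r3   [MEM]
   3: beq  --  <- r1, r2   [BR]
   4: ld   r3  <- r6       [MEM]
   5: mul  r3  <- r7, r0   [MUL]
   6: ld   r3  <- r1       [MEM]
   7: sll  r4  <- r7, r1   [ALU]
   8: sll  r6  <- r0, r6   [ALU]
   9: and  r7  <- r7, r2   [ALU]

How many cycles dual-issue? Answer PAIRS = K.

c0: i0/i1 xor.ALU+blt.BR  pair
c1: i2 st.MEM  no-port MEM/BR
c2: i3 beq.BR  no-port BR/MEM
c3: i4 ld.MEM  WAW r3
c4: i5 mul.MUL  WAW r3
c5: i6/i7 ld.MEM+sll.ALU  pair
c6: i8/i9 sll.ALU+and.ALU  pair

PAIRS = 3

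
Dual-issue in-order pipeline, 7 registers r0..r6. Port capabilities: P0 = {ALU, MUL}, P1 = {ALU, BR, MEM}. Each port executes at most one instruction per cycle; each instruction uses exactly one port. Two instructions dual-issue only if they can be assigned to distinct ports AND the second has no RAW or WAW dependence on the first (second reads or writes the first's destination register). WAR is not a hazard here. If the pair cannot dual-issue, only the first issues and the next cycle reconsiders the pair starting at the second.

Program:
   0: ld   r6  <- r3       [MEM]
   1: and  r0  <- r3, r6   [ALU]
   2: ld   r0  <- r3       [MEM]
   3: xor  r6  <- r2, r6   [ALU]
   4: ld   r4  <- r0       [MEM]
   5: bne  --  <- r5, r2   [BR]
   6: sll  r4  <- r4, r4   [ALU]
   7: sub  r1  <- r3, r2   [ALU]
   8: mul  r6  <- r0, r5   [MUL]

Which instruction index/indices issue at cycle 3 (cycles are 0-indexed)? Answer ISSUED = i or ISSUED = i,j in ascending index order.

  cy0 -> i0 (ld.MEM) RAW r6
  cy1 -> i1 (and.ALU) WAW r0
  cy2 -> i2+i3 (ld.MEM/xor.ALU) 2-wide
  cy3 -> i4 (ld.MEM) no-port MEM/BR
  cy4 -> i5+i6 (bne.BR/sll.ALU) 2-wide
  cy5 -> i7+i8 (sub.ALU/mul.MUL) 2-wide

ISSUED = 4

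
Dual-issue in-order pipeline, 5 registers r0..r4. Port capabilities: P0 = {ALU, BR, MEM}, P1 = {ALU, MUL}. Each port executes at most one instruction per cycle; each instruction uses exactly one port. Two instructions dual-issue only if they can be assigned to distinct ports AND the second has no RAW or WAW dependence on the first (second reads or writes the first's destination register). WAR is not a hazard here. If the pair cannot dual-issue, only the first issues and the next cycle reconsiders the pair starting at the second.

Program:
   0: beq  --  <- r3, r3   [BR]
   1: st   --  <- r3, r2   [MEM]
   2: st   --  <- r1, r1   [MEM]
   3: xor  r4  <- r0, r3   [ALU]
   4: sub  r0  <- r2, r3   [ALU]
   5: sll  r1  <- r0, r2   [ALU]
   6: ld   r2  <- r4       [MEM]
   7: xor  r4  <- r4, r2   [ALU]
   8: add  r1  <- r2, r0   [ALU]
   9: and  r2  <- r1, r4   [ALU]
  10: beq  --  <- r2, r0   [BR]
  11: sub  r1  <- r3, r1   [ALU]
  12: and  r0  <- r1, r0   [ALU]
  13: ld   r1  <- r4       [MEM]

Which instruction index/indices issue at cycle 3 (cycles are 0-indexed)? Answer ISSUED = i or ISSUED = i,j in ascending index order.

ISSUED = 4

[0] i0  beq  -- no-port BR/MEM
[1] i1  st  -- no-port MEM/MEM
[2] i2/i3  st xor  -- dual
[3] i4  sub  -- RAW r0
[4] i5/i6  sll ld  -- dual
[5] i7/i8  xor add  -- dual
[6] i9  and  -- RAW r2
[7] i10/i11  beq sub  -- dual
[8] i12/i13  and ld  -- dual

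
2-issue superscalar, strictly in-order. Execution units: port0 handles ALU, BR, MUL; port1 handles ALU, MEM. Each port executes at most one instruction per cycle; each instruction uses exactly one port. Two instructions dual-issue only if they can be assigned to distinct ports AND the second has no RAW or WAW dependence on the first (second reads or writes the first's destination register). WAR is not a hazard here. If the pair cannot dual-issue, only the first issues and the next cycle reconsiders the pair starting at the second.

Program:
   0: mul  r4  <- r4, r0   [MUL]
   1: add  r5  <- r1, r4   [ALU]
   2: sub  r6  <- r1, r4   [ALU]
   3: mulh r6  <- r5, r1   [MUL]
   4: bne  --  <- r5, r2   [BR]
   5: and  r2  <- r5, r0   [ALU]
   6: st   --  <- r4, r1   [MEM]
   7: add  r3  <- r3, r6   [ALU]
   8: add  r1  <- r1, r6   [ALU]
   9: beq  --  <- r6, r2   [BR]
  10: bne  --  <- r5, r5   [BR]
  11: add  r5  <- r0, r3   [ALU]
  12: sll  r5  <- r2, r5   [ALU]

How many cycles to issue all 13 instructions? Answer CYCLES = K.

  cy0 -> i0 (mul.MUL) RAW r4
  cy1 -> i1/i2 (add.ALU+sub.ALU) 2-wide
  cy2 -> i3 (mulh.MUL) no-port MUL/BR
  cy3 -> i4/i5 (bne.BR+and.ALU) 2-wide
  cy4 -> i6/i7 (st.MEM+add.ALU) 2-wide
  cy5 -> i8/i9 (add.ALU+beq.BR) 2-wide
  cy6 -> i10/i11 (bne.BR+add.ALU) 2-wide
  cy7 -> i12 (sll.ALU) tail

CYCLES = 8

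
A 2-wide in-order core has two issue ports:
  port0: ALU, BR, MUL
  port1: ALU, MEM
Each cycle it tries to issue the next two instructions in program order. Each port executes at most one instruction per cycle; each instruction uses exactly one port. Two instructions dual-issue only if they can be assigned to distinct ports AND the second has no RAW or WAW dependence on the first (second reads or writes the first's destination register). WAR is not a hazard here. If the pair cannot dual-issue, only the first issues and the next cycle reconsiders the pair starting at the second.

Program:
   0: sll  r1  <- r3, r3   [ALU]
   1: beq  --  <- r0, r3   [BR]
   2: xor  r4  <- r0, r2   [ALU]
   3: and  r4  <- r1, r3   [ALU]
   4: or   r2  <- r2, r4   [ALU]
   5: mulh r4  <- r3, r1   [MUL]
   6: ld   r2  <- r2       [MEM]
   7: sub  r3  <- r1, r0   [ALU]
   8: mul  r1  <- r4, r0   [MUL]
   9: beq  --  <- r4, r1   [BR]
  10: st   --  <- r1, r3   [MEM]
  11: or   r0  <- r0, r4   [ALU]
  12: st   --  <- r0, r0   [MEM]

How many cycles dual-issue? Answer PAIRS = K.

PAIRS = 4

0. sll.ALU;beq.BR @i0+i1  | 2-wide
1. xor.ALU @i2  | WAW r4
2. and.ALU @i3  | RAW r4
3. or.ALU;mulh.MUL @i4+i5  | 2-wide
4. ld.MEM;sub.ALU @i6+i7  | 2-wide
5. mul.MUL @i8  | no-port MUL/BR
6. beq.BR;st.MEM @i9+i10  | 2-wide
7. or.ALU @i11  | RAW r0
8. st.MEM @i12  | tail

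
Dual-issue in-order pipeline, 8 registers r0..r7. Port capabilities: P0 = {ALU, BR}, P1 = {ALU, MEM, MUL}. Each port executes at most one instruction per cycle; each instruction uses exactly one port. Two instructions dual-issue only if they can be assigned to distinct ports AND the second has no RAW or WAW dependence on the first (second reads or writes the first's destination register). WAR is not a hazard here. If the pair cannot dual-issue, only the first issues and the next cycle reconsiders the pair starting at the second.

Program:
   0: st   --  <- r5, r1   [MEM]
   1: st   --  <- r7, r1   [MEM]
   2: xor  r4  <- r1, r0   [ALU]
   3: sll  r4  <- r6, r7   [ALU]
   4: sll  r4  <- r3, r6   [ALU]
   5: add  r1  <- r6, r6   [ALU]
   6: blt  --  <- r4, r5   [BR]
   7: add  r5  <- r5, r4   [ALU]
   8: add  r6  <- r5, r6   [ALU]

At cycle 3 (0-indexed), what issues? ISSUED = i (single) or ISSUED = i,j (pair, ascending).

ISSUED = 4,5

[0] i0  st.MEM  -- no-port MEM/MEM
[1] i1,i2  st.MEM xor.ALU  -- dual
[2] i3  sll.ALU  -- WAW r4
[3] i4,i5  sll.ALU add.ALU  -- dual
[4] i6,i7  blt.BR add.ALU  -- dual
[5] i8  add.ALU  -- tail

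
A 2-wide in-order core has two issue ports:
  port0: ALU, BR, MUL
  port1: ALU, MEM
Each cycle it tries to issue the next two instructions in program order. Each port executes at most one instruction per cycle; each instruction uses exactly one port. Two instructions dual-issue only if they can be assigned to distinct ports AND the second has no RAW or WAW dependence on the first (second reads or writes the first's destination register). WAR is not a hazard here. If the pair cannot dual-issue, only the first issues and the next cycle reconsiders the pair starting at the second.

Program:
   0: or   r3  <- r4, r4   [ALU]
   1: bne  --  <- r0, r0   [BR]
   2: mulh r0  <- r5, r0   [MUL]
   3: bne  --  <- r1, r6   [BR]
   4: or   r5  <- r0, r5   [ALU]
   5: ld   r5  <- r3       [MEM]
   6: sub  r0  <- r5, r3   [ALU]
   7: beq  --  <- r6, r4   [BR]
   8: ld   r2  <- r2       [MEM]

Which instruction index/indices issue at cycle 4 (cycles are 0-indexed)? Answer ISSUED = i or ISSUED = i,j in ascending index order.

t=0 i0,i1:or bne ; dual
t=1 i2:mulh ; no-port MUL/BR
t=2 i3,i4:bne or ; dual
t=3 i5:ld ; RAW r5
t=4 i6,i7:sub beq ; dual
t=5 i8:ld ; tail

ISSUED = 6,7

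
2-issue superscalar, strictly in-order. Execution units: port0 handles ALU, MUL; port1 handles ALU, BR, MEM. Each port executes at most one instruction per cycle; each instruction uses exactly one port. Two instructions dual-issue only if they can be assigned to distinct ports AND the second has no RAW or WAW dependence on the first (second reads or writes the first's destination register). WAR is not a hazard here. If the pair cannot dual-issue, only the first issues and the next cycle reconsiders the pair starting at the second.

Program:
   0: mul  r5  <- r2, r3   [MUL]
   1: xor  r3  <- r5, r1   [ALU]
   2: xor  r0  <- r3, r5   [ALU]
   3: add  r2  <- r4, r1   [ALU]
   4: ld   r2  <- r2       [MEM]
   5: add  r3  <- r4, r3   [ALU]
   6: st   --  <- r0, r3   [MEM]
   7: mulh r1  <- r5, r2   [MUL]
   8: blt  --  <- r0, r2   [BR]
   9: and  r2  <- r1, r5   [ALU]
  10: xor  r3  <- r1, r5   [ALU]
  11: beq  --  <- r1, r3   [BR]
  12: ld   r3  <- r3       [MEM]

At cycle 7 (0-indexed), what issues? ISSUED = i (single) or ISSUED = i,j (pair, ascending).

0. mul.MUL @i0  | RAW r5
1. xor.ALU @i1  | RAW r3
2. xor.ALU/add.ALU @i2/i3  | 2-wide
3. ld.MEM/add.ALU @i4/i5  | 2-wide
4. st.MEM/mulh.MUL @i6/i7  | 2-wide
5. blt.BR/and.ALU @i8/i9  | 2-wide
6. xor.ALU @i10  | RAW r3
7. beq.BR @i11  | no-port BR/MEM
8. ld.MEM @i12  | tail

ISSUED = 11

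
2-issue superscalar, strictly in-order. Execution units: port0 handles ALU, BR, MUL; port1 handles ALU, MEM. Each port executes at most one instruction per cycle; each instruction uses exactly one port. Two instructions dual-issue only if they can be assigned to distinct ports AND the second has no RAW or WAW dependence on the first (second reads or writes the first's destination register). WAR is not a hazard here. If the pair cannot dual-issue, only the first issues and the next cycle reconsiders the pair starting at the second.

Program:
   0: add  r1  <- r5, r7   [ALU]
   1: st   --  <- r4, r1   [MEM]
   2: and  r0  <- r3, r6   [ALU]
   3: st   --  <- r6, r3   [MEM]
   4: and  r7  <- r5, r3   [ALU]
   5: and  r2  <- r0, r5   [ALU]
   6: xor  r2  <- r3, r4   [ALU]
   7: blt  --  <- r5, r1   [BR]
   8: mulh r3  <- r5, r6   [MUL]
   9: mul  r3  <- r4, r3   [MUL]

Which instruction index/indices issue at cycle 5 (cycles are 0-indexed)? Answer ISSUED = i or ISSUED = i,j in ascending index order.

#0 head=0: add i0 RAW r1
#1 head=1: st/and i1,i2 dual
#2 head=3: st/and i3,i4 dual
#3 head=5: and i5 WAW r2
#4 head=6: xor/blt i6,i7 dual
#5 head=8: mulh i8 no-port MUL/MUL
#6 head=9: mul i9 tail

ISSUED = 8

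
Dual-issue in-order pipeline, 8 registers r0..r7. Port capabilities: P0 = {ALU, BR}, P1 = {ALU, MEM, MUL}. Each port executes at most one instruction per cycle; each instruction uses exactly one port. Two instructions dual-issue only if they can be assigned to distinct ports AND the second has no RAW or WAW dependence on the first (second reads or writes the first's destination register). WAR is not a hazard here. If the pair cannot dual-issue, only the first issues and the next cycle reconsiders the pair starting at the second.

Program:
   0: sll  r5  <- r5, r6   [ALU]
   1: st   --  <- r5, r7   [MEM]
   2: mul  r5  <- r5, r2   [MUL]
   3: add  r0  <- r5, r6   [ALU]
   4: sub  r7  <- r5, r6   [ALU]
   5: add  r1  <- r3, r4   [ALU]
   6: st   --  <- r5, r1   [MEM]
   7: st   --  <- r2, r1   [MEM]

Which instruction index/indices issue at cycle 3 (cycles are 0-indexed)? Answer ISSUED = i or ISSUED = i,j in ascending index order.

ISSUED = 3,4

c0: i0 sll  RAW r5
c1: i1 st  no-port MEM/MUL
c2: i2 mul  RAW r5
c3: i3,i4 add sub  dual
c4: i5 add  RAW r1
c5: i6 st  no-port MEM/MEM
c6: i7 st  tail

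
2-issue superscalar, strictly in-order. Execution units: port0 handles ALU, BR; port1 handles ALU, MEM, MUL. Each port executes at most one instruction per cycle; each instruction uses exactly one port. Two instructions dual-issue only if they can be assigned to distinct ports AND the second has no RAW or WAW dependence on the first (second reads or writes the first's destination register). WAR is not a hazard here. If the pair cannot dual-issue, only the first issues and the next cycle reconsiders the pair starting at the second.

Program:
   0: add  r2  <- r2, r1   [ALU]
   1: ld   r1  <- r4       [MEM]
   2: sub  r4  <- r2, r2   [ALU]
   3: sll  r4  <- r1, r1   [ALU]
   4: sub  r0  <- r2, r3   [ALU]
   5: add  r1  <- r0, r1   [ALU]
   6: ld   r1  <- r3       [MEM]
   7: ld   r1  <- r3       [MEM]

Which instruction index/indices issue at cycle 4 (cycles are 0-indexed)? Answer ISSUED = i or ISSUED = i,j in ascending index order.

ISSUED = 6

0. add+ld @i0,i1  | dual
1. sub @i2  | WAW r4
2. sll+sub @i3,i4  | dual
3. add @i5  | WAW r1
4. ld @i6  | no-port MEM/MEM
5. ld @i7  | tail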